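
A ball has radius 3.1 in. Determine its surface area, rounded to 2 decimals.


Shape: sphere
Radius r = 3.1 in
Formula: SA = 4 * pi * r^2
r^2 = 9.61
SA = 4 * pi * 9.61
SA = 38.44 * pi
SA = 120.76
120.76 in^2


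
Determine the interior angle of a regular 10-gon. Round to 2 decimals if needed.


Shape: regular decagon (10 sides)
Formula: interior angle = (n - 2) * 180 / n
(n - 2) = 8
(n - 2) * 180 = 1440
angle = 1440 / 10
angle = 144
144 degrees


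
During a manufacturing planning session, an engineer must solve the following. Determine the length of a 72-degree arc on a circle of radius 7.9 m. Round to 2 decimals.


Shape: circular arc
Radius r = 7.9 m, Angle = 72 degrees
Formula: L = (angle/360) * 2 * pi * r
2 * pi * r = 15.8 * pi
L = (72/360) * 15.8 * pi
L = 3.16 * pi
L = 9.93
9.93 m


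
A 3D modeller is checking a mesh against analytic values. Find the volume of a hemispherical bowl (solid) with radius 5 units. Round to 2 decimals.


Shape: hemisphere (half of a sphere)
Radius r = 5 units
Formula: V = (1/2) * (4/3) * pi * r^3 = (2/3) * pi * r^3
r^3 = 125
(2/3) * 125 = 83.333333
V = 83.333333 * pi
V = 261.8
261.8 units^3


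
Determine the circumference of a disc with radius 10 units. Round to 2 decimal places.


Shape: circle
Radius r = 10 units
Formula: C = 2 * pi * r
C = 2 * pi * 10
C = 20 * pi
C = 62.83
62.83 units


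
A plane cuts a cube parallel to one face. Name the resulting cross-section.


Solid: cube
Cutting plane: parallel to one face
Visualize the intersection of the plane with the solid's surface.
The boundary of the cut region is a square.
square


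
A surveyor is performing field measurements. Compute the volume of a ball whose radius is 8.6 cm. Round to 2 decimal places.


Shape: sphere
Radius r = 8.6 cm
Formula: V = (4/3) * pi * r^3
r^3 = 636.056
(4/3) * 636.056 = 848.074667
V = 848.074667 * pi
V = 2664.31
2664.31 cm^3


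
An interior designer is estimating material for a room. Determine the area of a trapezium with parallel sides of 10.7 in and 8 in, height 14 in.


Shape: trapezoid
Parallel sides a = 10.7 in, b = 8 in; Height h = 14 in
Formula: A = (a + b) * h / 2
a + b = 10.7 + 8 = 18.7
A = 18.7 * 14 / 2
A = 261.8 / 2
A = 130.9
130.9 in^2


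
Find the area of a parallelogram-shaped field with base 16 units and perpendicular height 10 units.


Shape: parallelogram
Base b = 16 units, Height h = 10 units
Formula: A = b * h
A = 16 * 10
A = 160
160 units^2


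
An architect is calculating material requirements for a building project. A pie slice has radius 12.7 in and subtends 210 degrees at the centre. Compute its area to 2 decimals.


Shape: circular sector
Radius r = 12.7 in, Angle = 210 degrees
Formula: A = (angle/360) * pi * r^2
r^2 = 161.29
Fraction of circle = 210/360
A = (210/360) * pi * 161.29
A = 94.085833 * pi
A = 295.58
295.58 in^2


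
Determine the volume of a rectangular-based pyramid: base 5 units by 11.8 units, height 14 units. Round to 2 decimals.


Shape: rectangular pyramid
Base: 5 units x 11.8 units, Height h = 14 units
Formula: V = (1/3) * base_area * h
base_area = 5 * 11.8 = 59
base_area * h = 59 * 14 = 826
V = 826 / 3
V = 275.33
275.33 units^3


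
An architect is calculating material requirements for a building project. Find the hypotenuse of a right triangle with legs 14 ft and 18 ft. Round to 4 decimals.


Shape: right triangle
Legs a = 14 ft, b = 18 ft
Formula: c = sqrt(a^2 + b^2)
a^2 = 196, b^2 = 324
a^2 + b^2 = 520
c = sqrt(520)
c = 22.8035
22.8035 ft


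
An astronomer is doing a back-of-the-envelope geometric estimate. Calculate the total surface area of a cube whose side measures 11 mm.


Shape: cube
Side s = 11 mm
A cube has 6 square faces.
Formula: SA = 6 * s^2
s^2 = 121
SA = 6 * 121
SA = 726
726 mm^2


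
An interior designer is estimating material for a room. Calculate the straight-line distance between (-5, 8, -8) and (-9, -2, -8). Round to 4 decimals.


3D distance between two points
P1 = (-5, 8, -8), P2 = (-9, -2, -8)
Formula: d = sqrt((x2-x1)^2 + (y2-y1)^2 + (z2-z1)^2)
dx = -9 - -5 = -4
dy = -2 - 8 = -10
dz = -8 - -8 = 0
dx^2 + dy^2 + dz^2 = 16 + 100 + 0 = 116
d = sqrt(116)
d = 10.7703
10.7703 units


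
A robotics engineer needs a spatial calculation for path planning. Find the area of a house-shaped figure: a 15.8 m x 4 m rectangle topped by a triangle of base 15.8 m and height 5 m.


Composite shape: rectangle + triangle
Rectangle area = 15.8 * 4 = 63.2
Triangle area = 0.5 * 15.8 * 5 = 39.5
Total = 63.2 + 39.5
Total = 102.7
102.7 m^2


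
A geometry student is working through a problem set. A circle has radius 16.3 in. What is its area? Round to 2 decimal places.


Shape: circle
Radius r = 16.3 in
Formula: A = pi * r^2
r^2 = 16.3^2 = 265.69
A = pi * 265.69
A = 834.69
834.69 in^2


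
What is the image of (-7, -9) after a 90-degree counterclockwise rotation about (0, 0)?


Transformation: rotation about the origin
Original point: (-7, -9)
Rule for 90 deg counterclockwise: (x, y) -> (-y, x)
Apply: (-7, -9) -> (9, -7)
(9, -7)


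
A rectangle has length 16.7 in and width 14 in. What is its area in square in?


Shape: rectangle
Length l = 16.7 in, Width w = 14 in
Formula: A = l * w
A = 16.7 * 14
A = 233.8
233.8 in^2


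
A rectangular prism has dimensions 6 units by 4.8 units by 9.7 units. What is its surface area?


Shape: rectangular prism
l = 6 units, w = 4.8 units, h = 9.7 units
Formula: SA = 2(lw + lh + wh)
lw = 28.8, lh = 58.2, wh = 46.56
lw + lh + wh = 133.56
SA = 2 * 133.56
SA = 267.12
267.12 units^2


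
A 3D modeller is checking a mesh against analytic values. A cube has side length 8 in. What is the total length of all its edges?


Shape: cube
Side s = 8 in
A cube has 12 edges, all equal.
Formula: total edge length = 12 * s
Total = 12 * 8
Total = 96
96 in


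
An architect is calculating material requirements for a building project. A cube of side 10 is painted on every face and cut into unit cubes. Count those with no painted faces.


Large cube: 10 x 10 x 10, cut into unit cubes.
n = 10, so n - 2 = 8
Unpainted cubes form the interior (n - 2)^3 block.
(n - 2)^3 = 8^3 = 512
512 unit cubes


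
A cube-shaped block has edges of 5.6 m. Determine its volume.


Shape: cube
Side s = 5.6 m
Formula: V = s^3
V = 5.6 * 5.6 * 5.6
V = 31.36 * 5.6
V = 175.616
175.616 m^3


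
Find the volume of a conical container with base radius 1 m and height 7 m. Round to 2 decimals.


Shape: cone
Radius r = 1 m, Height h = 7 m
Formula: V = (1/3) * pi * r^2 * h
r^2 = 1
pi * r^2 * h = pi * 1 * 7 = 7 * pi
V = 7 * pi / 3
V = 7.33
7.33 m^3


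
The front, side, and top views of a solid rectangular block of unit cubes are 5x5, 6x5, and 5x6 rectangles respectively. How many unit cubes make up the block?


Orthographic views of a solid rectangular block:
Front view 5 x 5 -> length = 5, height = 5
Side view 6 x 5 -> width = 6, height = 5 (consistent)
Top view 5 x 6 -> confirms length = 5, width = 6
The block is 5 x 6 x 5.
Total unit cubes = 5 * 6 * 5 = 150
150 unit cubes


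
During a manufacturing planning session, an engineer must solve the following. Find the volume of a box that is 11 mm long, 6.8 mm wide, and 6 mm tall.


Shape: rectangular prism
l = 11 mm, w = 6.8 mm, h = 6 mm
Formula: V = l * w * h
V = 11 * 6.8 * 6
V = 74.8 * 6
V = 448.8
448.8 mm^3


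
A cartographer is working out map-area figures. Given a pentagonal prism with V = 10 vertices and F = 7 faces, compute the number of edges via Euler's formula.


Polyhedron: pentagonal prism
Euler's formula for convex polyhedra: V - E + F = 2
Given: V = 10 vertices and F = 7 faces
Solve for E:
E = V + F - 2 = 10 + 7 - 2 = 15
15 edges


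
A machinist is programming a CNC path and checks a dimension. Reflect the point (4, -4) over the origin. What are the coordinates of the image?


Transformation: reflection
Original point: (4, -4)
Rule for reflection through the origin: (x, y) -> (-x, -y)
Apply: (4, -4) -> (-4, 4)
(-4, 4)


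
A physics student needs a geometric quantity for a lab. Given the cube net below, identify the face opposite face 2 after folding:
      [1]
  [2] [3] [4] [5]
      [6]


Net: cross layout. Take square 3 as the base (bottom).
Fold the four squares in the horizontal row up around 3: 2 -> left, 4 -> right, 5 wraps to the top.
Fold 1 and 6 up from 3: 1 -> back, 6 -> front.
Opposite pairs are therefore: (1, 6), (2, 4), (3, 5).
Face 2 is opposite face 4.
face 4


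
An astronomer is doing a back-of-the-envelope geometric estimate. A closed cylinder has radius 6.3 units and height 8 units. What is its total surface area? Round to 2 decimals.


Shape: closed cylinder
Radius r = 6.3 units, Height h = 8 units
Formula: SA = 2*pi*r^2 + 2*pi*r*h = 2*pi*r*(r + h)
r + h = 14.3
2 * r * (r + h) = 2 * 6.3 * 14.3 = 180.18
SA = 180.18 * pi
SA = 566.05
566.05 units^2


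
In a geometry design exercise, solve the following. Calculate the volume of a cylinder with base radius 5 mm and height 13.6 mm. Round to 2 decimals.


Shape: cylinder
Radius r = 5 mm, Height h = 13.6 mm
Formula: V = pi * r^2 * h
r^2 = 25
V = pi * 25 * 13.6
V = 340 * pi
V = 1068.14
1068.14 mm^3


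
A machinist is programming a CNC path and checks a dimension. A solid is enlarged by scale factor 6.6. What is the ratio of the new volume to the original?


Linear scale factor k = 6.6
Rule: under a linear scaling by k, volumes scale by k^3.
k^3 = 6.6 * 6.6 * 6.6
k^3 = 43.56 * 6.6
k^3 = 287.496
Volume scales by a factor of 287.496.
287.496 (dimensionless)


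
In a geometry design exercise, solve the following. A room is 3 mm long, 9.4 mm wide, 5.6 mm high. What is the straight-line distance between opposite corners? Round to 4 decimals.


Shape: rectangular box (space diagonal)
l = 3 mm, w = 9.4 mm, h = 5.6 mm
Visualize: the diagonal of the base, then a right triangle with that diagonal and the height.
Formula: d = sqrt(l^2 + w^2 + h^2)
l^2 + w^2 + h^2 = 9 + 88.36 + 31.36 = 128.72
d = sqrt(128.72)
d = 11.3455
11.3455 mm


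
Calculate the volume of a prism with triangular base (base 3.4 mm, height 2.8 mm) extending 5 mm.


Shape: triangular prism
Triangle base = 3.4 mm, triangle height = 2.8 mm, prism length L = 5 mm
Formula: V = (1/2 * b * h_tri) * L
Cross-section area = 0.5 * 3.4 * 2.8 = 4.76
V = 4.76 * 5
V = 23.8
23.8 mm^3


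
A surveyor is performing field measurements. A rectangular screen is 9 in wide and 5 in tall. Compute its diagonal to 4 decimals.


Shape: rectangle (diagonal via Pythagoras)
Sides: 9 in and 5 in
Formula: d = sqrt(l^2 + w^2)
l^2 = 81, w^2 = 25
l^2 + w^2 = 106
d = sqrt(106)
d = 10.2956
10.2956 in


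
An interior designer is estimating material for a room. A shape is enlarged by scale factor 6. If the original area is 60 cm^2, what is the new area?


Linear scale factor k = 6
Original area = 60 cm^2
Rule: under a linear scaling by k, areas scale by k^2.
k^2 = 6^2 = 36
New area = 60 * 36
New area = 2160
2160 cm^2


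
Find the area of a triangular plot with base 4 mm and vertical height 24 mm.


Shape: triangle
Base b = 4 mm, Height h = 24 mm
Formula: A = (1/2) * b * h
A = 0.5 * 4 * 24
A = 0.5 * 96
A = 48
48 mm^2


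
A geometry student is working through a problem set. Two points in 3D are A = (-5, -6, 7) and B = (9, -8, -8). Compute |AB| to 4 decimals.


3D distance between two points
P1 = (-5, -6, 7), P2 = (9, -8, -8)
Formula: d = sqrt((x2-x1)^2 + (y2-y1)^2 + (z2-z1)^2)
dx = 9 - -5 = 14
dy = -8 - -6 = -2
dz = -8 - 7 = -15
dx^2 + dy^2 + dz^2 = 196 + 4 + 225 = 425
d = sqrt(425)
d = 20.6155
20.6155 units


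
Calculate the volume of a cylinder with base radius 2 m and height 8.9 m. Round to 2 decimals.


Shape: cylinder
Radius r = 2 m, Height h = 8.9 m
Formula: V = pi * r^2 * h
r^2 = 4
V = pi * 4 * 8.9
V = 35.6 * pi
V = 111.84
111.84 m^3


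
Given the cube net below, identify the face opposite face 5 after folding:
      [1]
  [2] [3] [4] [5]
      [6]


Net: cross layout. Take square 3 as the base (bottom).
Fold the four squares in the horizontal row up around 3: 2 -> left, 4 -> right, 5 wraps to the top.
Fold 1 and 6 up from 3: 1 -> back, 6 -> front.
Opposite pairs are therefore: (1, 6), (2, 4), (3, 5).
Face 5 is opposite face 3.
face 3


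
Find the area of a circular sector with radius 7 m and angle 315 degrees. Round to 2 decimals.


Shape: circular sector
Radius r = 7 m, Angle = 315 degrees
Formula: A = (angle/360) * pi * r^2
r^2 = 49
Fraction of circle = 315/360
A = (315/360) * pi * 49
A = 42.875 * pi
A = 134.7
134.7 m^2


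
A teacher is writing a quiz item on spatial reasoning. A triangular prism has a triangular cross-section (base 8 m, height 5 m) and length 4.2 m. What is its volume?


Shape: triangular prism
Triangle base = 8 m, triangle height = 5 m, prism length L = 4.2 m
Formula: V = (1/2 * b * h_tri) * L
Cross-section area = 0.5 * 8 * 5 = 20
V = 20 * 4.2
V = 84
84 m^3


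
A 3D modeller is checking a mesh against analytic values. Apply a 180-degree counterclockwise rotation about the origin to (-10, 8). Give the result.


Transformation: rotation about the origin
Original point: (-10, 8)
Rule for 180 deg: (x, y) -> (-x, -y)
Apply: (-10, 8) -> (10, -8)
(10, -8)


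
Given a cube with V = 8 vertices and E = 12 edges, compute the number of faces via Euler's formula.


Polyhedron: cube
Euler's formula for convex polyhedra: V - E + F = 2
Given: V = 8 vertices and E = 12 edges
Solve for F:
F = 2 + E - V = 2 + 12 - 8 = 6
6 faces


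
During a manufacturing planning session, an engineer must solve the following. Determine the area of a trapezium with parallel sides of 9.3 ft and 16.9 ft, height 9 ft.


Shape: trapezoid
Parallel sides a = 9.3 ft, b = 16.9 ft; Height h = 9 ft
Formula: A = (a + b) * h / 2
a + b = 9.3 + 16.9 = 26.2
A = 26.2 * 9 / 2
A = 235.8 / 2
A = 117.9
117.9 ft^2


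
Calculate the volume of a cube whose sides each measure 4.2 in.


Shape: cube
Side s = 4.2 in
Formula: V = s^3
V = 4.2 * 4.2 * 4.2
V = 17.64 * 4.2
V = 74.088
74.088 in^3


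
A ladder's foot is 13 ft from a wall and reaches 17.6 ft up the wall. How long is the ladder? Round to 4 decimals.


Shape: right triangle
Legs a = 13 ft, b = 17.6 ft
Formula: c = sqrt(a^2 + b^2)
a^2 = 169, b^2 = 309.76
a^2 + b^2 = 478.76
c = sqrt(478.76)
c = 21.8806
21.8806 ft


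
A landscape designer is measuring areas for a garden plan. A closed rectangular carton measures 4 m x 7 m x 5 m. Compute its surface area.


Shape: rectangular prism
l = 4 m, w = 7 m, h = 5 m
Formula: SA = 2(lw + lh + wh)
lw = 28, lh = 20, wh = 35
lw + lh + wh = 83
SA = 2 * 83
SA = 166
166 m^2


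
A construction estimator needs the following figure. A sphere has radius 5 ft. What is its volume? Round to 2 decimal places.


Shape: sphere
Radius r = 5 ft
Formula: V = (4/3) * pi * r^3
r^3 = 125
(4/3) * 125 = 166.666667
V = 166.666667 * pi
V = 523.6
523.6 ft^3


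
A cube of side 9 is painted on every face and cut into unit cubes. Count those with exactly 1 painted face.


Large cube: 9 x 9 x 9, cut into unit cubes.
n = 9, so n - 2 = 7
Cubes with 1 painted face lie in the interior of each face.
A cube has 6 faces; each contributes (n - 2)^2 = 49 such cubes.
Count = 6 * 49 = 294
294 unit cubes


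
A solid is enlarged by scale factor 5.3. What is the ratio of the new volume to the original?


Linear scale factor k = 5.3
Rule: under a linear scaling by k, volumes scale by k^3.
k^3 = 5.3 * 5.3 * 5.3
k^3 = 28.09 * 5.3
k^3 = 148.877
Volume scales by a factor of 148.877.
148.877 (dimensionless)


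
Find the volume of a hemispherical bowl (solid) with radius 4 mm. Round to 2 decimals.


Shape: hemisphere (half of a sphere)
Radius r = 4 mm
Formula: V = (1/2) * (4/3) * pi * r^3 = (2/3) * pi * r^3
r^3 = 64
(2/3) * 64 = 42.666667
V = 42.666667 * pi
V = 134.04
134.04 mm^3


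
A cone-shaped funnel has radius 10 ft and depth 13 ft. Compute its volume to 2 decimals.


Shape: cone
Radius r = 10 ft, Height h = 13 ft
Formula: V = (1/3) * pi * r^2 * h
r^2 = 100
pi * r^2 * h = pi * 100 * 13 = 1300 * pi
V = 1300 * pi / 3
V = 1361.36
1361.36 ft^3


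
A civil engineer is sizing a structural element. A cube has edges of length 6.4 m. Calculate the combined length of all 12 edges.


Shape: cube
Side s = 6.4 m
A cube has 12 edges, all equal.
Formula: total edge length = 12 * s
Total = 12 * 6.4
Total = 76.8
76.8 m


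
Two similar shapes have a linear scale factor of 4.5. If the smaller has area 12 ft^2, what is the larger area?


Linear scale factor k = 4.5
Original area = 12 ft^2
Rule: under a linear scaling by k, areas scale by k^2.
k^2 = 4.5^2 = 20.25
New area = 12 * 20.25
New area = 243
243 ft^2


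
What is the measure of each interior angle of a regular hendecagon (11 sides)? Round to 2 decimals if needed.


Shape: regular hendecagon (11 sides)
Formula: interior angle = (n - 2) * 180 / n
(n - 2) = 9
(n - 2) * 180 = 1620
angle = 1620 / 11
angle = 147.27
147.27 degrees


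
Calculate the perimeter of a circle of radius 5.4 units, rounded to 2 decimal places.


Shape: circle
Radius r = 5.4 units
Formula: C = 2 * pi * r
C = 2 * pi * 5.4
C = 10.8 * pi
C = 33.93
33.93 units


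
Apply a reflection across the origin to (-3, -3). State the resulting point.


Transformation: reflection
Original point: (-3, -3)
Rule for reflection through the origin: (x, y) -> (-x, -y)
Apply: (-3, -3) -> (3, 3)
(3, 3)


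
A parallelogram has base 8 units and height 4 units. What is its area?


Shape: parallelogram
Base b = 8 units, Height h = 4 units
Formula: A = b * h
A = 8 * 4
A = 32
32 units^2


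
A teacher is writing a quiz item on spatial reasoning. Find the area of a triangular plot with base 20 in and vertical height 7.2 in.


Shape: triangle
Base b = 20 in, Height h = 7.2 in
Formula: A = (1/2) * b * h
A = 0.5 * 20 * 7.2
A = 0.5 * 144
A = 72
72 in^2


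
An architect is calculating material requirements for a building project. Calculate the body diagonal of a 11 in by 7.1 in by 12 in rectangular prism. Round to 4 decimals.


Shape: rectangular box (space diagonal)
l = 11 in, w = 7.1 in, h = 12 in
Visualize: the diagonal of the base, then a right triangle with that diagonal and the height.
Formula: d = sqrt(l^2 + w^2 + h^2)
l^2 + w^2 + h^2 = 121 + 50.41 + 144 = 315.41
d = sqrt(315.41)
d = 17.7598
17.7598 in


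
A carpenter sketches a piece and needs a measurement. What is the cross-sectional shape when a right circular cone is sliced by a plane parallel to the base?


Solid: right circular cone
Cutting plane: parallel to the base
Visualize the intersection of the plane with the solid's surface.
The boundary of the cut region is a circle.
circle


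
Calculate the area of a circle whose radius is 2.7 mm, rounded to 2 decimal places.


Shape: circle
Radius r = 2.7 mm
Formula: A = pi * r^2
r^2 = 2.7^2 = 7.29
A = pi * 7.29
A = 22.9
22.9 mm^2


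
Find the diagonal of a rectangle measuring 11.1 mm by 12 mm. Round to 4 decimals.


Shape: rectangle (diagonal via Pythagoras)
Sides: 11.1 mm and 12 mm
Formula: d = sqrt(l^2 + w^2)
l^2 = 123.21, w^2 = 144
l^2 + w^2 = 267.21
d = sqrt(267.21)
d = 16.3466
16.3466 mm


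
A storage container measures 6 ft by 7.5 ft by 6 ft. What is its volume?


Shape: rectangular prism
l = 6 ft, w = 7.5 ft, h = 6 ft
Formula: V = l * w * h
V = 6 * 7.5 * 6
V = 45 * 6
V = 270
270 ft^3


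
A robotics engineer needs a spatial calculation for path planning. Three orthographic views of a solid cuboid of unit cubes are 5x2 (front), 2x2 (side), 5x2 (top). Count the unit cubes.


Orthographic views of a solid rectangular block:
Front view 5 x 2 -> length = 5, height = 2
Side view 2 x 2 -> width = 2, height = 2 (consistent)
Top view 5 x 2 -> confirms length = 5, width = 2
The block is 5 x 2 x 2.
Total unit cubes = 5 * 2 * 2 = 20
20 unit cubes


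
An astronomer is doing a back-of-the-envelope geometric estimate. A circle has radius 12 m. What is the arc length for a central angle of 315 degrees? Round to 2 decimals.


Shape: circular arc
Radius r = 12 m, Angle = 315 degrees
Formula: L = (angle/360) * 2 * pi * r
2 * pi * r = 24 * pi
L = (315/360) * 24 * pi
L = 21 * pi
L = 65.97
65.97 m


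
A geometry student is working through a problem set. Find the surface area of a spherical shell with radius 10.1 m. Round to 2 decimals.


Shape: sphere
Radius r = 10.1 m
Formula: SA = 4 * pi * r^2
r^2 = 102.01
SA = 4 * pi * 102.01
SA = 408.04 * pi
SA = 1281.9
1281.9 m^2


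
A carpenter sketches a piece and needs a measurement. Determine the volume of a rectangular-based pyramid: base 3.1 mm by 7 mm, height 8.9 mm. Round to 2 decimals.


Shape: rectangular pyramid
Base: 3.1 mm x 7 mm, Height h = 8.9 mm
Formula: V = (1/3) * base_area * h
base_area = 3.1 * 7 = 21.7
base_area * h = 21.7 * 8.9 = 193.13
V = 193.13 / 3
V = 64.38
64.38 mm^3


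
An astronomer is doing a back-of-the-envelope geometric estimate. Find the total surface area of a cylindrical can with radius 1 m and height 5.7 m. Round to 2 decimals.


Shape: closed cylinder
Radius r = 1 m, Height h = 5.7 m
Formula: SA = 2*pi*r^2 + 2*pi*r*h = 2*pi*r*(r + h)
r + h = 6.7
2 * r * (r + h) = 2 * 1 * 6.7 = 13.4
SA = 13.4 * pi
SA = 42.1
42.1 m^2


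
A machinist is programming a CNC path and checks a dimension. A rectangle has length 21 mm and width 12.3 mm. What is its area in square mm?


Shape: rectangle
Length l = 21 mm, Width w = 12.3 mm
Formula: A = l * w
A = 21 * 12.3
A = 258.3
258.3 mm^2


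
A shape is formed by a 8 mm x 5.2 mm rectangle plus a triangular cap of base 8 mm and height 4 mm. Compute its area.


Composite shape: rectangle + triangle
Rectangle area = 8 * 5.2 = 41.6
Triangle area = 0.5 * 8 * 4 = 16
Total = 41.6 + 16
Total = 57.6
57.6 mm^2


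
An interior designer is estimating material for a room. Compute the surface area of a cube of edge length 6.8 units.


Shape: cube
Side s = 6.8 units
A cube has 6 square faces.
Formula: SA = 6 * s^2
s^2 = 46.24
SA = 6 * 46.24
SA = 277.44
277.44 units^2


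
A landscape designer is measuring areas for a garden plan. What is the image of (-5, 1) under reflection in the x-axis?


Transformation: reflection
Original point: (-5, 1)
Rule for reflection over the x-axis: (x, y) -> (x, -y)
Apply: (-5, 1) -> (-5, -1)
(-5, -1)


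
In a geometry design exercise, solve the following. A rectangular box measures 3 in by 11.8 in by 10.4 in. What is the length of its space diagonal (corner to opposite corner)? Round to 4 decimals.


Shape: rectangular box (space diagonal)
l = 3 in, w = 11.8 in, h = 10.4 in
Visualize: the diagonal of the base, then a right triangle with that diagonal and the height.
Formula: d = sqrt(l^2 + w^2 + h^2)
l^2 + w^2 + h^2 = 9 + 139.24 + 108.16 = 256.4
d = sqrt(256.4)
d = 16.0125
16.0125 in


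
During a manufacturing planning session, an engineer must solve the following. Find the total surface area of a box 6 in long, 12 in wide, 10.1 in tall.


Shape: rectangular prism
l = 6 in, w = 12 in, h = 10.1 in
Formula: SA = 2(lw + lh + wh)
lw = 72, lh = 60.6, wh = 121.2
lw + lh + wh = 253.8
SA = 2 * 253.8
SA = 507.6
507.6 in^2


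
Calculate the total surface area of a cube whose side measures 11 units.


Shape: cube
Side s = 11 units
A cube has 6 square faces.
Formula: SA = 6 * s^2
s^2 = 121
SA = 6 * 121
SA = 726
726 units^2


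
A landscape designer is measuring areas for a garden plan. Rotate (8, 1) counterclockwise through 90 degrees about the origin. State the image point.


Transformation: rotation about the origin
Original point: (8, 1)
Rule for 90 deg counterclockwise: (x, y) -> (-y, x)
Apply: (8, 1) -> (-1, 8)
(-1, 8)


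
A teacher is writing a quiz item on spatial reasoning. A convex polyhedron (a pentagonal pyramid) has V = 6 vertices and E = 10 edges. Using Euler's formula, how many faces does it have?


Polyhedron: pentagonal pyramid
Euler's formula for convex polyhedra: V - E + F = 2
Given: V = 6 vertices and E = 10 edges
Solve for F:
F = 2 + E - V = 2 + 10 - 6 = 6
6 faces


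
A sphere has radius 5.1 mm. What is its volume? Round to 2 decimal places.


Shape: sphere
Radius r = 5.1 mm
Formula: V = (4/3) * pi * r^3
r^3 = 132.651
(4/3) * 132.651 = 176.868
V = 176.868 * pi
V = 555.65
555.65 mm^3


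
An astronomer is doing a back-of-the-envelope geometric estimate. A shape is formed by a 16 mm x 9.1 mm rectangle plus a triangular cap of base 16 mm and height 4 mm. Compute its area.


Composite shape: rectangle + triangle
Rectangle area = 16 * 9.1 = 145.6
Triangle area = 0.5 * 16 * 4 = 32
Total = 145.6 + 32
Total = 177.6
177.6 mm^2


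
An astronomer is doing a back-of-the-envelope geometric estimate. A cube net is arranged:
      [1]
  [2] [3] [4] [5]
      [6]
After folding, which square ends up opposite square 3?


Net: cross layout. Take square 3 as the base (bottom).
Fold the four squares in the horizontal row up around 3: 2 -> left, 4 -> right, 5 wraps to the top.
Fold 1 and 6 up from 3: 1 -> back, 6 -> front.
Opposite pairs are therefore: (1, 6), (2, 4), (3, 5).
Face 3 is opposite face 5.
face 5


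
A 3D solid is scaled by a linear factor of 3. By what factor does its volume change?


Linear scale factor k = 3
Rule: under a linear scaling by k, volumes scale by k^3.
k^3 = 3 * 3 * 3
k^3 = 9 * 3
k^3 = 27
Volume scales by a factor of 27.
27 (dimensionless)


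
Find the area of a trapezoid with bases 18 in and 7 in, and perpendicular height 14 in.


Shape: trapezoid
Parallel sides a = 18 in, b = 7 in; Height h = 14 in
Formula: A = (a + b) * h / 2
a + b = 18 + 7 = 25
A = 25 * 14 / 2
A = 350 / 2
A = 175
175 in^2


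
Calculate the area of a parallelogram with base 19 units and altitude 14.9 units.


Shape: parallelogram
Base b = 19 units, Height h = 14.9 units
Formula: A = b * h
A = 19 * 14.9
A = 283.1
283.1 units^2


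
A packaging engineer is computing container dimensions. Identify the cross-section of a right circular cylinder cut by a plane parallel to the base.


Solid: right circular cylinder
Cutting plane: parallel to the base
Visualize the intersection of the plane with the solid's surface.
The boundary of the cut region is a circle.
circle


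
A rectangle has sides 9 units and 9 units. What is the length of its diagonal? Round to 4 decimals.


Shape: rectangle (diagonal via Pythagoras)
Sides: 9 units and 9 units
Formula: d = sqrt(l^2 + w^2)
l^2 = 81, w^2 = 81
l^2 + w^2 = 162
d = sqrt(162)
d = 12.7279
12.7279 units


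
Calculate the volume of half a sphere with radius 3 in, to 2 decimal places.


Shape: hemisphere (half of a sphere)
Radius r = 3 in
Formula: V = (1/2) * (4/3) * pi * r^3 = (2/3) * pi * r^3
r^3 = 27
(2/3) * 27 = 18
V = 18 * pi
V = 56.55
56.55 in^3


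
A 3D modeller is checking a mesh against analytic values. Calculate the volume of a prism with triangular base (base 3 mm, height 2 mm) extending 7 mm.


Shape: triangular prism
Triangle base = 3 mm, triangle height = 2 mm, prism length L = 7 mm
Formula: V = (1/2 * b * h_tri) * L
Cross-section area = 0.5 * 3 * 2 = 3
V = 3 * 7
V = 21
21 mm^3


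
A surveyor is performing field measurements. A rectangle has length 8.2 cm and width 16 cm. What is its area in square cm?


Shape: rectangle
Length l = 8.2 cm, Width w = 16 cm
Formula: A = l * w
A = 8.2 * 16
A = 131.2
131.2 cm^2


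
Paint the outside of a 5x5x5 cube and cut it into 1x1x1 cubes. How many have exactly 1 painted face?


Large cube: 5 x 5 x 5, cut into unit cubes.
n = 5, so n - 2 = 3
Cubes with 1 painted face lie in the interior of each face.
A cube has 6 faces; each contributes (n - 2)^2 = 9 such cubes.
Count = 6 * 9 = 54
54 unit cubes


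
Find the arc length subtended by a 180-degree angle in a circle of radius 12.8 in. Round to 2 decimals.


Shape: circular arc
Radius r = 12.8 in, Angle = 180 degrees
Formula: L = (angle/360) * 2 * pi * r
2 * pi * r = 25.6 * pi
L = (180/360) * 25.6 * pi
L = 12.8 * pi
L = 40.21
40.21 in


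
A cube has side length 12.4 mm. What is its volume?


Shape: cube
Side s = 12.4 mm
Formula: V = s^3
V = 12.4 * 12.4 * 12.4
V = 153.76 * 12.4
V = 1906.624
1906.624 mm^3


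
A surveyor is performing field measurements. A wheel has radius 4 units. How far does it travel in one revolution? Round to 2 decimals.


Shape: circle
Radius r = 4 units
Formula: C = 2 * pi * r
C = 2 * pi * 4
C = 8 * pi
C = 25.13
25.13 units


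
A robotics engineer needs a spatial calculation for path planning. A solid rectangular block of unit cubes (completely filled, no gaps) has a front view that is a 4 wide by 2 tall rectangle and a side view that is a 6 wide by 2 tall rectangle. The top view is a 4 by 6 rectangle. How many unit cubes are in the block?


Orthographic views of a solid rectangular block:
Front view 4 x 2 -> length = 4, height = 2
Side view 6 x 2 -> width = 6, height = 2 (consistent)
Top view 4 x 6 -> confirms length = 4, width = 6
The block is 4 x 6 x 2.
Total unit cubes = 4 * 6 * 2 = 48
48 unit cubes


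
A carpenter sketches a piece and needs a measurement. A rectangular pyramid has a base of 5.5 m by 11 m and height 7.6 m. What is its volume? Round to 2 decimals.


Shape: rectangular pyramid
Base: 5.5 m x 11 m, Height h = 7.6 m
Formula: V = (1/3) * base_area * h
base_area = 5.5 * 11 = 60.5
base_area * h = 60.5 * 7.6 = 459.8
V = 459.8 / 3
V = 153.27
153.27 m^3


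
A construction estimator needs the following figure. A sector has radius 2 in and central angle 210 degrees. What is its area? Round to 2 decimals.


Shape: circular sector
Radius r = 2 in, Angle = 210 degrees
Formula: A = (angle/360) * pi * r^2
r^2 = 4
Fraction of circle = 210/360
A = (210/360) * pi * 4
A = 2.333333 * pi
A = 7.33
7.33 in^2


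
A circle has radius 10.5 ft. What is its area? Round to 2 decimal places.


Shape: circle
Radius r = 10.5 ft
Formula: A = pi * r^2
r^2 = 10.5^2 = 110.25
A = pi * 110.25
A = 346.36
346.36 ft^2


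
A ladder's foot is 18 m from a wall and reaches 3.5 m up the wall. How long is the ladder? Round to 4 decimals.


Shape: right triangle
Legs a = 18 m, b = 3.5 m
Formula: c = sqrt(a^2 + b^2)
a^2 = 324, b^2 = 12.25
a^2 + b^2 = 336.25
c = sqrt(336.25)
c = 18.3371
18.3371 m


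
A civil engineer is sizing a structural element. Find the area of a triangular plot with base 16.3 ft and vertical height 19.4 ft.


Shape: triangle
Base b = 16.3 ft, Height h = 19.4 ft
Formula: A = (1/2) * b * h
A = 0.5 * 16.3 * 19.4
A = 0.5 * 316.22
A = 158.11
158.11 ft^2


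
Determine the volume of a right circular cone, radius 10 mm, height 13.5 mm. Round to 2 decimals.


Shape: cone
Radius r = 10 mm, Height h = 13.5 mm
Formula: V = (1/3) * pi * r^2 * h
r^2 = 100
pi * r^2 * h = pi * 100 * 13.5 = 1350 * pi
V = 1350 * pi / 3
V = 1413.72
1413.72 mm^3


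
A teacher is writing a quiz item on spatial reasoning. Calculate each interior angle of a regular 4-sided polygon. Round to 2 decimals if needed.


Shape: regular square (4 sides)
Formula: interior angle = (n - 2) * 180 / n
(n - 2) = 2
(n - 2) * 180 = 360
angle = 360 / 4
angle = 90
90 degrees


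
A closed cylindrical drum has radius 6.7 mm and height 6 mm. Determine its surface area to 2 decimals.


Shape: closed cylinder
Radius r = 6.7 mm, Height h = 6 mm
Formula: SA = 2*pi*r^2 + 2*pi*r*h = 2*pi*r*(r + h)
r + h = 12.7
2 * r * (r + h) = 2 * 6.7 * 12.7 = 170.18
SA = 170.18 * pi
SA = 534.64
534.64 mm^2


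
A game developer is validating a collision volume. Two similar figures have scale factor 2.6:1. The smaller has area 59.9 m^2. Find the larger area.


Linear scale factor k = 2.6
Original area = 59.9 m^2
Rule: under a linear scaling by k, areas scale by k^2.
k^2 = 2.6^2 = 6.76
New area = 59.9 * 6.76
New area = 404.924
404.924 m^2


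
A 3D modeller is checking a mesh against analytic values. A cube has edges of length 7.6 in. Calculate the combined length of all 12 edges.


Shape: cube
Side s = 7.6 in
A cube has 12 edges, all equal.
Formula: total edge length = 12 * s
Total = 12 * 7.6
Total = 91.2
91.2 in


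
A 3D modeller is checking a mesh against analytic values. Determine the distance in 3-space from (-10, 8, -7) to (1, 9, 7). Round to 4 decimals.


3D distance between two points
P1 = (-10, 8, -7), P2 = (1, 9, 7)
Formula: d = sqrt((x2-x1)^2 + (y2-y1)^2 + (z2-z1)^2)
dx = 1 - -10 = 11
dy = 9 - 8 = 1
dz = 7 - -7 = 14
dx^2 + dy^2 + dz^2 = 121 + 1 + 196 = 318
d = sqrt(318)
d = 17.8326
17.8326 units


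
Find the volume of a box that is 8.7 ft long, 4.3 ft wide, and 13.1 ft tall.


Shape: rectangular prism
l = 8.7 ft, w = 4.3 ft, h = 13.1 ft
Formula: V = l * w * h
V = 8.7 * 4.3 * 13.1
V = 37.41 * 13.1
V = 490.071
490.071 ft^3


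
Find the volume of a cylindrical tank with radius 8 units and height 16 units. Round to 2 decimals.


Shape: cylinder
Radius r = 8 units, Height h = 16 units
Formula: V = pi * r^2 * h
r^2 = 64
V = pi * 64 * 16
V = 1024 * pi
V = 3216.99
3216.99 units^3


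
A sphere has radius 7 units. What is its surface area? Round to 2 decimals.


Shape: sphere
Radius r = 7 units
Formula: SA = 4 * pi * r^2
r^2 = 49
SA = 4 * pi * 49
SA = 196 * pi
SA = 615.75
615.75 units^2


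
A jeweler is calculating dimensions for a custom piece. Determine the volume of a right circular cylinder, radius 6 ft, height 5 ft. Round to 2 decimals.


Shape: cylinder
Radius r = 6 ft, Height h = 5 ft
Formula: V = pi * r^2 * h
r^2 = 36
V = pi * 36 * 5
V = 180 * pi
V = 565.49
565.49 ft^3


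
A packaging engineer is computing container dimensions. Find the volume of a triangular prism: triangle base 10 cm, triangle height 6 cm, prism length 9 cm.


Shape: triangular prism
Triangle base = 10 cm, triangle height = 6 cm, prism length L = 9 cm
Formula: V = (1/2 * b * h_tri) * L
Cross-section area = 0.5 * 10 * 6 = 30
V = 30 * 9
V = 270
270 cm^3


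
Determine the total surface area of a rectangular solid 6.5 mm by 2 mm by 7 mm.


Shape: rectangular prism
l = 6.5 mm, w = 2 mm, h = 7 mm
Formula: SA = 2(lw + lh + wh)
lw = 13, lh = 45.5, wh = 14
lw + lh + wh = 72.5
SA = 2 * 72.5
SA = 145
145 mm^2


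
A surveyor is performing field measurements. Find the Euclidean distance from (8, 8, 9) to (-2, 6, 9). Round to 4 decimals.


3D distance between two points
P1 = (8, 8, 9), P2 = (-2, 6, 9)
Formula: d = sqrt((x2-x1)^2 + (y2-y1)^2 + (z2-z1)^2)
dx = -2 - 8 = -10
dy = 6 - 8 = -2
dz = 9 - 9 = 0
dx^2 + dy^2 + dz^2 = 100 + 4 + 0 = 104
d = sqrt(104)
d = 10.198
10.198 units


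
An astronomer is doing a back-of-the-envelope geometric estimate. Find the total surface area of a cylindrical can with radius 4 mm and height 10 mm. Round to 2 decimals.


Shape: closed cylinder
Radius r = 4 mm, Height h = 10 mm
Formula: SA = 2*pi*r^2 + 2*pi*r*h = 2*pi*r*(r + h)
r + h = 14
2 * r * (r + h) = 2 * 4 * 14 = 112
SA = 112 * pi
SA = 351.86
351.86 mm^2


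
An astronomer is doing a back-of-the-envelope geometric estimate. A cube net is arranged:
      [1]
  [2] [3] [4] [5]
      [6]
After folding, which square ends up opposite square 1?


Net: cross layout. Take square 3 as the base (bottom).
Fold the four squares in the horizontal row up around 3: 2 -> left, 4 -> right, 5 wraps to the top.
Fold 1 and 6 up from 3: 1 -> back, 6 -> front.
Opposite pairs are therefore: (1, 6), (2, 4), (3, 5).
Face 1 is opposite face 6.
face 6


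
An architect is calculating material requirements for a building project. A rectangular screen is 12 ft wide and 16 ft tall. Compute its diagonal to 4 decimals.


Shape: rectangle (diagonal via Pythagoras)
Sides: 12 ft and 16 ft
Formula: d = sqrt(l^2 + w^2)
l^2 = 144, w^2 = 256
l^2 + w^2 = 400
d = sqrt(400)
d = 20.0
20 ft


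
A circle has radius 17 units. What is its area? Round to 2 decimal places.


Shape: circle
Radius r = 17 units
Formula: A = pi * r^2
r^2 = 17^2 = 289
A = pi * 289
A = 907.92
907.92 units^2


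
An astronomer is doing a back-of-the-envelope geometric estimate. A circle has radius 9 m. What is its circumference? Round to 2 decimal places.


Shape: circle
Radius r = 9 m
Formula: C = 2 * pi * r
C = 2 * pi * 9
C = 18 * pi
C = 56.55
56.55 m


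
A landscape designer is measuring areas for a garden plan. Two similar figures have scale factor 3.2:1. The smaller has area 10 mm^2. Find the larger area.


Linear scale factor k = 3.2
Original area = 10 mm^2
Rule: under a linear scaling by k, areas scale by k^2.
k^2 = 3.2^2 = 10.24
New area = 10 * 10.24
New area = 102.4
102.4 mm^2


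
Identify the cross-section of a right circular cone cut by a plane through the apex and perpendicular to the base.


Solid: right circular cone
Cutting plane: through the apex and perpendicular to the base
Visualize the intersection of the plane with the solid's surface.
The boundary of the cut region is a isosceles triangle.
isosceles triangle


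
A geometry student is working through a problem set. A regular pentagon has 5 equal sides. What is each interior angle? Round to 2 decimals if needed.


Shape: regular pentagon (5 sides)
Formula: interior angle = (n - 2) * 180 / n
(n - 2) = 3
(n - 2) * 180 = 540
angle = 540 / 5
angle = 108
108 degrees


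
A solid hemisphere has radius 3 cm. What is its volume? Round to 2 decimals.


Shape: hemisphere (half of a sphere)
Radius r = 3 cm
Formula: V = (1/2) * (4/3) * pi * r^3 = (2/3) * pi * r^3
r^3 = 27
(2/3) * 27 = 18
V = 18 * pi
V = 56.55
56.55 cm^3


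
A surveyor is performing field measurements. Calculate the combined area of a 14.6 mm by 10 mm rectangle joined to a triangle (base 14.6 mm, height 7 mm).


Composite shape: rectangle + triangle
Rectangle area = 14.6 * 10 = 146
Triangle area = 0.5 * 14.6 * 7 = 51.1
Total = 146 + 51.1
Total = 197.1
197.1 mm^2


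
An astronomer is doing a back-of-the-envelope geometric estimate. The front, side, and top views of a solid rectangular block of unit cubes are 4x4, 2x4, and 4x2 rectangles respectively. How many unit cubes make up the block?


Orthographic views of a solid rectangular block:
Front view 4 x 4 -> length = 4, height = 4
Side view 2 x 4 -> width = 2, height = 4 (consistent)
Top view 4 x 2 -> confirms length = 4, width = 2
The block is 4 x 2 x 4.
Total unit cubes = 4 * 2 * 4 = 32
32 unit cubes


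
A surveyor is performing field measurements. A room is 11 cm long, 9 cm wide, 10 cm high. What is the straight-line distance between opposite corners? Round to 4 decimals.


Shape: rectangular box (space diagonal)
l = 11 cm, w = 9 cm, h = 10 cm
Visualize: the diagonal of the base, then a right triangle with that diagonal and the height.
Formula: d = sqrt(l^2 + w^2 + h^2)
l^2 + w^2 + h^2 = 121 + 81 + 100 = 302
d = sqrt(302)
d = 17.3781
17.3781 cm


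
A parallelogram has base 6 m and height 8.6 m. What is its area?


Shape: parallelogram
Base b = 6 m, Height h = 8.6 m
Formula: A = b * h
A = 6 * 8.6
A = 51.6
51.6 m^2


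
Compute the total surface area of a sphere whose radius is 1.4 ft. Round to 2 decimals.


Shape: sphere
Radius r = 1.4 ft
Formula: SA = 4 * pi * r^2
r^2 = 1.96
SA = 4 * pi * 1.96
SA = 7.84 * pi
SA = 24.63
24.63 ft^2


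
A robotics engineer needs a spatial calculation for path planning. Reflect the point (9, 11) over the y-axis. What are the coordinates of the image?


Transformation: reflection
Original point: (9, 11)
Rule for reflection over the y-axis: (x, y) -> (-x, y)
Apply: (9, 11) -> (-9, 11)
(-9, 11)


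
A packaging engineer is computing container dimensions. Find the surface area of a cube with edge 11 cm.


Shape: cube
Side s = 11 cm
A cube has 6 square faces.
Formula: SA = 6 * s^2
s^2 = 121
SA = 6 * 121
SA = 726
726 cm^2


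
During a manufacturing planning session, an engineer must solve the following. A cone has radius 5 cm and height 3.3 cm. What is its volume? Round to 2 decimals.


Shape: cone
Radius r = 5 cm, Height h = 3.3 cm
Formula: V = (1/3) * pi * r^2 * h
r^2 = 25
pi * r^2 * h = pi * 25 * 3.3 = 82.5 * pi
V = 82.5 * pi / 3
V = 86.39
86.39 cm^3
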